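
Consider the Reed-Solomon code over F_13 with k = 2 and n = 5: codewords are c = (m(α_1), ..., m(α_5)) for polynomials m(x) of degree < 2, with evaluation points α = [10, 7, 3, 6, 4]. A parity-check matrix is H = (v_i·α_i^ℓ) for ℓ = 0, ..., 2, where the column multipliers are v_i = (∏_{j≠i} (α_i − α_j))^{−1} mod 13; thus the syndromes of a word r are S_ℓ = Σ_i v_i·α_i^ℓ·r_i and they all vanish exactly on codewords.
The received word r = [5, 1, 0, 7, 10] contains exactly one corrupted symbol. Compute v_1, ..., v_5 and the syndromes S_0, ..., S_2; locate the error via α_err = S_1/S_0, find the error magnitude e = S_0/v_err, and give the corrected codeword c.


S = (5, 4, 11), error at position 4, error magnitude e = 3, c = [5, 1, 0, 4, 10].

Step 1: column multipliers v_i = (∏_{j≠i}(α_i − α_j))^{−1} mod 13.
  i = 1 (α = 10): (10−7)(10−3)(10−6)(10−4) = 3·7·4·6 = 504 ≡ 10, so v_1 = 10^{−1} = 4 (mod 13).
  i = 2 (α = 7): (7−10)(7−3)(7−6)(7−4) = (−3)·4·1·3 = −36 ≡ 3, so v_2 = 3^{−1} = 9 (mod 13).
  i = 3 (α = 3): (3−10)(3−7)(3−6)(3−4) = (−7)·(−4)·(−3)·(−1) = 84 ≡ 6, so v_3 = 6^{−1} = 11 (mod 13).
  i = 4 (α = 6): (6−10)(6−7)(6−3)(6−4) = (−4)·(−1)·3·2 = 24 ≡ 11, so v_4 = 11^{−1} = 6 (mod 13).
  i = 5 (α = 4): (4−10)(4−7)(4−3)(4−6) = (−6)·(−3)·1·(−2) = −36 ≡ 3, so v_5 = 3^{−1} = 9 (mod 13).
  v = [4, 9, 11, 6, 9].
Step 2: syndromes of r = [5, 1, 0, 7, 10] (all sums mod 13).
  S_0 = Σ v_i r_i = 4·5 + 9·1 + 11·0 + 6·7 + 9·10 = 161 ≡ 5.
  S_1 = Σ v_i α_i r_i = 4·10·5 + 9·7·1 + 11·3·0 + 6·6·7 + 9·4·10 = 875 ≡ 4.
  α_i^2 mod 13 = [9, 10, 9, 10, 3].
  S_2 = Σ v_i α_i^2 r_i = 4·9·5 + 9·10·1 + 11·9·0 + 6·10·7 + 9·3·10 = 960 ≡ 11.
  S = (5, 4, 11) ≠ 0, so r is not a codeword (an error is present).
Step 3: locate the error. For a single error e at position i, S_ℓ = v_i·e·α_i^ℓ, so α_err = S_1/S_0.
  S_0^{−1} = 5^{−1} = 8 (mod 13), so α_err = 4·8 = 32 ≡ 6 = α_4. Error position i = 4.
  Consistency check: S_2/S_1 = 11·10 = 110 ≡ 6 = α_err ✓ (single-error assumption holds).
Step 4: error magnitude e = S_0/v_4 = S_0·∏_{j≠4}(α_4 − α_j) = 5·11 = 55 ≡ 3 (mod 13).
Step 5: correct position 4: c_4 = r_4 − e = 7 − 3 ≡ 4 (mod 13). Hence c = [5, 1, 0, 4, 10].
  Check: interpolating c through the α_i gives m(x) = 9 + 10·x (degree < 2) with m(α_i) = c_i for every i, so c is indeed a codeword.


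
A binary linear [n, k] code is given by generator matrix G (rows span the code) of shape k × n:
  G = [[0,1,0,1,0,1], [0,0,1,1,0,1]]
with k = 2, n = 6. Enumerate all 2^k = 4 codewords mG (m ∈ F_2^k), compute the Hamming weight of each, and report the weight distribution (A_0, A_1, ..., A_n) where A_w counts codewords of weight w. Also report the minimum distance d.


Weight distribution: A_0 = 1, A_2 = 1, A_3 = 2. Minimum distance d = 2.

Enumerate all 2^2 = 4 messages m ∈ F_2^2.
For each, compute codeword c = mG in F_2^6, then tally its weight.
  m = 00 → c = 000000, weight = 0.
  m = 10 → c = 010101, weight = 3.
  m = 01 → c = 001101, weight = 3.
  m = 11 → c = 011000, weight = 2.
Tally weights:
  weight 0: 1 codewords.
  weight 2: 1 codewords.
  weight 3: 2 codewords.
Minimum distance d = smallest w > 0 with A_w > 0 = 2.
Sanity: Σ A_w = 4 = 2^2 = 4 ✓.


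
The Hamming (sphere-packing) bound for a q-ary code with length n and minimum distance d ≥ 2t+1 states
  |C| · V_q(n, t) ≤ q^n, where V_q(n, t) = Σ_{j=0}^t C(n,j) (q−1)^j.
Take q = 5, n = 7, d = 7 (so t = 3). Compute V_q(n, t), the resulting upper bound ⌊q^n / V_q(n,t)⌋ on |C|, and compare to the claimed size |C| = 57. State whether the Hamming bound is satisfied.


V_q(n, t) = 2605, q^n = 78125, Hamming bound = 29, |C| = 57 > bound (violated).

Step 1: Compute V_q(n, t) = Σ_{j=0}^3 C(n, j) (q−1)^j.
  j = 0: C(7,0)·(4)^0 = 1·1 = 1.
  j = 1: C(7,1)·(4)^1 = 7·4 = 28.
  j = 2: C(7,2)·(4)^2 = 21·16 = 336.
  j = 3: C(7,3)·(4)^3 = 35·64 = 2240.
  V_q(n, t) = 1 + 28 + 336 + 2240 = 2605.
Step 2: q^n = 5^7 = 78125.
Step 3: Hamming bound ⌊q^n / V_q(n,t)⌋ = ⌊78125/2605⌋ = 29.
Step 4: Compare |C| = 57 to 29: violated.
The claimed |C| lies above the Hamming bound, so no 5-ary code of length 7 with d ≥ 7 can have 57 codewords.


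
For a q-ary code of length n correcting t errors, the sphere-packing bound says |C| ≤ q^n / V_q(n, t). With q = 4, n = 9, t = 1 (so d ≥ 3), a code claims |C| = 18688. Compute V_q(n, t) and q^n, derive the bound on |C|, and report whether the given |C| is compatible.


V_q(n, t) = 28, q^n = 262144, Hamming bound = 9362, |C| = 18688 > bound (violated).

Step 1: Compute V_q(n, t) = Σ_{j=0}^1 C(n, j) (q−1)^j.
  j = 0: C(9,0)·(3)^0 = 1·1 = 1.
  j = 1: C(9,1)·(3)^1 = 9·3 = 27.
  V_q(n, t) = 1 + 27 = 28.
Step 2: q^n = 4^9 = 262144.
Step 3: Hamming bound ⌊q^n / V_q(n,t)⌋ = ⌊262144/28⌋ = 9362.
Step 4: Compare |C| = 18688 to 9362: violated.
The claimed |C| lies above the Hamming bound, so no 4-ary code of length 9 with d ≥ 3 can have 18688 codewords.


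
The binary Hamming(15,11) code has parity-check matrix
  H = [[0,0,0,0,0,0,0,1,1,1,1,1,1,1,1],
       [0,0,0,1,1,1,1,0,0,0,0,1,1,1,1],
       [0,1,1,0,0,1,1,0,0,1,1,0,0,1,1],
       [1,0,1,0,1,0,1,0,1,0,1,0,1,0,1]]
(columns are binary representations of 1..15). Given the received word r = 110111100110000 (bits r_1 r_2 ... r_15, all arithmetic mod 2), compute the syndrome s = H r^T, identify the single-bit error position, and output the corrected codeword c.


s = (0, 0, 1, 0)^T, error position = 2, corrected codeword c = 100111100110000

Compute s = H r^T mod 2 one row at a time:
  s_1 = 0 + 0 + 1 + 1 + 0 + 0 + 0 + 0 = 2 ≡ 0 (mod 2).
  s_2 = 1 + 1 + 1 + 1 + 0 + 0 + 0 + 0 = 4 ≡ 0 (mod 2).
  s_3 = 1 + 0 + 1 + 1 + 1 + 1 + 0 + 0 = 5 ≡ 1 (mod 2).
  s_4 = 1 + 0 + 1 + 1 + 0 + 1 + 0 + 0 = 4 ≡ 0 (mod 2).
s = (0, 0, 1, 0)^T — this equals column 2 of H (binary 0010), so error is at position 2.
Correct: flip bit 2 of r = 110111100110000 to get c = 100111100110000.


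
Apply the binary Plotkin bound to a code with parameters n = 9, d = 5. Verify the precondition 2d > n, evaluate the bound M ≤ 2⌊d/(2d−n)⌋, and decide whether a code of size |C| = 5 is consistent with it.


Plotkin bound M ≤ 10; given |C| = 5 ≤ bound (satisfied).

Check applicability: 2d = 10, n = 9.
2d − n = 1 > 0, so Plotkin applies.
Compute d/(2d−n) = 5/1 ≈ 5.0000.
⌊d/(2d−n)⌋ = 5.
Plotkin bound: M ≤ 2·5 = 10.
Given |C| = 5, check: satisfied.
This |C| is below the Plotkin bound.


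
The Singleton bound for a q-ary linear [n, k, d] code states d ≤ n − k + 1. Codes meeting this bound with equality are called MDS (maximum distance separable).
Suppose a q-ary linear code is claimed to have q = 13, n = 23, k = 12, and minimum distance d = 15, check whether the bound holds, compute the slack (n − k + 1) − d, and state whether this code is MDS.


Singleton RHS = n − k + 1 = 12, slack = -3, bound violated (no such code; not MDS).

Singleton bound: d ≤ n − k + 1.
Here n = 23, k = 12, so n − k + 1 = 12.
Given d = 15, check d ≤ 12: NO.
Slack = (n − k + 1) − d = -3.
The slack is negative: d = 15 exceeds n − k + 1 = 12 by 3, so the Singleton bound is violated and no linear [23, 12, 15]_13 code can exist. In particular it is not MDS (MDS requires d = n − k + 1 exactly).
Description: the claimed parameters are [23, 12, 15]_13; such a code would be impossible (violates the Singleton bound).


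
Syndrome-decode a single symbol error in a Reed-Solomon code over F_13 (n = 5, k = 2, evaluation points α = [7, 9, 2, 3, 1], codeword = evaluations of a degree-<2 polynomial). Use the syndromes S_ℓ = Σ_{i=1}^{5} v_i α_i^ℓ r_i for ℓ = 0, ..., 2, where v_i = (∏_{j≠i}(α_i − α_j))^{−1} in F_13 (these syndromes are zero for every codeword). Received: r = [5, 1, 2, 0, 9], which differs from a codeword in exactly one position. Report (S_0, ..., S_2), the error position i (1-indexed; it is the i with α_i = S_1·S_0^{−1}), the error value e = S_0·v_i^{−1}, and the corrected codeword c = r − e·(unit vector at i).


S = (1, 1, 1), error at position 5, error magnitude e = 5, c = [5, 1, 2, 0, 4].

Step 1: column multipliers v_i = (∏_{j≠i}(α_i − α_j))^{−1} mod 13.
  i = 1 (α = 7): (7−9)(7−2)(7−3)(7−1) = (−2)·5·4·6 = −240 ≡ 7, so v_1 = 7^{−1} = 2 (mod 13).
  i = 2 (α = 9): (9−7)(9−2)(9−3)(9−1) = 2·7·6·8 = 672 ≡ 9, so v_2 = 9^{−1} = 3 (mod 13).
  i = 3 (α = 2): (2−7)(2−9)(2−3)(2−1) = (−5)·(−7)·(−1)·1 = −35 ≡ 4, so v_3 = 4^{−1} = 10 (mod 13).
  i = 4 (α = 3): (3−7)(3−9)(3−2)(3−1) = (−4)·(−6)·1·2 = 48 ≡ 9, so v_4 = 9^{−1} = 3 (mod 13).
  i = 5 (α = 1): (1−7)(1−9)(1−2)(1−3) = (−6)·(−8)·(−1)·(−2) = 96 ≡ 5, so v_5 = 5^{−1} = 8 (mod 13).
  v = [2, 3, 10, 3, 8].
Step 2: syndromes of r = [5, 1, 2, 0, 9] (all sums mod 13).
  S_0 = Σ v_i r_i = 2·5 + 3·1 + 10·2 + 3·0 + 8·9 = 105 ≡ 1.
  S_1 = Σ v_i α_i r_i = 2·7·5 + 3·9·1 + 10·2·2 + 3·3·0 + 8·1·9 = 209 ≡ 1.
  α_i^2 mod 13 = [10, 3, 4, 9, 1].
  S_2 = Σ v_i α_i^2 r_i = 2·10·5 + 3·3·1 + 10·4·2 + 3·9·0 + 8·1·9 = 261 ≡ 1.
  S = (1, 1, 1) ≠ 0, so r is not a codeword (an error is present).
Step 3: locate the error. For a single error e at position i, S_ℓ = v_i·e·α_i^ℓ, so α_err = S_1/S_0.
  S_0^{−1} = 1^{−1} = 1 (mod 13), so α_err = 1·1 = 1 ≡ 1 = α_5. Error position i = 5.
  Consistency check: S_2/S_1 = 1·1 = 1 ≡ 1 = α_err ✓ (single-error assumption holds).
Step 4: error magnitude e = S_0/v_5 = S_0·∏_{j≠5}(α_5 − α_j) = 1·5 = 5 ≡ 5 (mod 13).
Step 5: correct position 5: c_5 = r_5 − e = 9 − 5 ≡ 4 (mod 13). Hence c = [5, 1, 2, 0, 4].
  Check: interpolating c through the α_i gives m(x) = 6 + 11·x (degree < 2) with m(α_i) = c_i for every i, so c is indeed a codeword.


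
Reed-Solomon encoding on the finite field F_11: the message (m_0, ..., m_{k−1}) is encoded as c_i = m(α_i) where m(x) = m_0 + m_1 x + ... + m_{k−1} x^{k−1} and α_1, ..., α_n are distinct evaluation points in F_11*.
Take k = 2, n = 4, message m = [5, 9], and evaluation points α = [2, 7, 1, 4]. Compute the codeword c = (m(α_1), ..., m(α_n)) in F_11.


c = [1, 2, 3, 8]

Message polynomial: m(x) = 5 + 9·x (mod 11).
For each evaluation point α_i, compute m(α_i) mod 11:
  α_1 = 2: Horner steps 9 → 1, so m(2) = 1.
  α_2 = 7: Horner steps 9 → 2, so m(7) = 2.
  α_3 = 1: Horner steps 9 → 3, so m(1) = 3.
  α_4 = 4: Horner steps 9 → 8, so m(4) = 8.
Codeword c = [1, 2, 3, 8] ∈ F_11^4.


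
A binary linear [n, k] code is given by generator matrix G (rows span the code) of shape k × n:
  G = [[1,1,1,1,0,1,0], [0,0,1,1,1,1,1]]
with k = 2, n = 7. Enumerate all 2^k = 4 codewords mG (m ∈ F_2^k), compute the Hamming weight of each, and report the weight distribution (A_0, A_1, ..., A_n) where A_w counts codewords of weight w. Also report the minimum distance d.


Weight distribution: A_0 = 1, A_4 = 1, A_5 = 2. Minimum distance d = 4.

Enumerate all 2^2 = 4 messages m ∈ F_2^2.
For each, compute codeword c = mG in F_2^7, then tally its weight.
  m = 00 → c = 0000000, weight = 0.
  m = 10 → c = 1111010, weight = 5.
  m = 01 → c = 0011111, weight = 5.
  m = 11 → c = 1100101, weight = 4.
Tally weights:
  weight 0: 1 codewords.
  weight 4: 1 codewords.
  weight 5: 2 codewords.
Minimum distance d = smallest w > 0 with A_w > 0 = 4.
Sanity: Σ A_w = 4 = 2^2 = 4 ✓.


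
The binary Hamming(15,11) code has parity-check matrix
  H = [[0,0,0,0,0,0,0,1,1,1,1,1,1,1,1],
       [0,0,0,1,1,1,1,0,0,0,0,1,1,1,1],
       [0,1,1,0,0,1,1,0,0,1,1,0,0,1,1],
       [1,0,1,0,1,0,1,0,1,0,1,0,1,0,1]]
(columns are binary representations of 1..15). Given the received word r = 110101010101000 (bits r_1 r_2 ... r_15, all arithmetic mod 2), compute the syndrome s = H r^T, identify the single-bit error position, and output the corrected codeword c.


s = (1, 1, 1, 1)^T, error position = 15, corrected codeword c = 110101010101001

Compute s = H r^T mod 2 one row at a time:
  s_1 = 1 + 0 + 1 + 0 + 1 + 0 + 0 + 0 = 3 ≡ 1 (mod 2).
  s_2 = 1 + 0 + 1 + 0 + 1 + 0 + 0 + 0 = 3 ≡ 1 (mod 2).
  s_3 = 1 + 0 + 1 + 0 + 1 + 0 + 0 + 0 = 3 ≡ 1 (mod 2).
  s_4 = 1 + 0 + 0 + 0 + 0 + 0 + 0 + 0 = 1 ≡ 1 (mod 2).
s = (1, 1, 1, 1)^T — this equals column 15 of H (binary 1111), so error is at position 15.
Correct: flip bit 15 of r = 110101010101000 to get c = 110101010101001.


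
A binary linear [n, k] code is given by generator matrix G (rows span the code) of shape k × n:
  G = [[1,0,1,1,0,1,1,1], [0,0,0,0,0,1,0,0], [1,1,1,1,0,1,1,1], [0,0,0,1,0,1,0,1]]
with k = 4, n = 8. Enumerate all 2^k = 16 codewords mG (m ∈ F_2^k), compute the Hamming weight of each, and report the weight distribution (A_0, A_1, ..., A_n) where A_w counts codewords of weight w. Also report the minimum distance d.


Weight distribution: A_0 = 1, A_1 = 2, A_2 = 2, A_3 = 3, A_4 = 3, A_5 = 2, A_6 = 2, A_7 = 1. Minimum distance d = 1.

Enumerate all 2^4 = 16 messages m ∈ F_2^4.
For each, compute codeword c = mG in F_2^8, then tally its weight.
  m = 0000 → c = 00000000, weight = 0.
  m = 1000 → c = 10110111, weight = 6.
  m = 0100 → c = 00000100, weight = 1.
  m = 1100 → c = 10110011, weight = 5.
  m = 0010 → c = 11110111, weight = 7.
  m = 1010 → c = 01000000, weight = 1.
  m = 0110 → c = 11110011, weight = 6.
  m = 1110 → c = 01000100, weight = 2.
  m = 0001 → c = 00010101, weight = 3.
  m = 1001 → c = 10100010, weight = 3.
  m = 0101 → c = 00010001, weight = 2.
  m = 1101 → c = 10100110, weight = 4.
  m = 0011 → c = 11100010, weight = 4.
  m = 1011 → c = 01010101, weight = 4.
  m = 0111 → c = 11100110, weight = 5.
  m = 1111 → c = 01010001, weight = 3.
Tally weights:
  weight 0: 1 codewords.
  weight 1: 2 codewords.
  weight 2: 2 codewords.
  weight 3: 3 codewords.
  weight 4: 3 codewords.
  weight 5: 2 codewords.
  weight 6: 2 codewords.
  weight 7: 1 codewords.
Minimum distance d = smallest w > 0 with A_w > 0 = 1.
Sanity: Σ A_w = 16 = 2^4 = 16 ✓.


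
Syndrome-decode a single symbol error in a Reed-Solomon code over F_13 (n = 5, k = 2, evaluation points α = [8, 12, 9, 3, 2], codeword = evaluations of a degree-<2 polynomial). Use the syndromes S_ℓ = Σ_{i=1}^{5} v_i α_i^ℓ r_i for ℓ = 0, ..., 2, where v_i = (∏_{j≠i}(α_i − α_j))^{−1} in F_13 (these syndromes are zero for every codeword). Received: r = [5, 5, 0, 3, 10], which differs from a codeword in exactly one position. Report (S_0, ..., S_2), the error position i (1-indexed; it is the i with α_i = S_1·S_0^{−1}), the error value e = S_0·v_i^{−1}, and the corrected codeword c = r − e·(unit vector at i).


S = (8, 12, 5), error at position 1, error magnitude e = 11, c = [7, 5, 0, 3, 10].

Step 1: column multipliers v_i = (∏_{j≠i}(α_i − α_j))^{−1} mod 13.
  i = 1 (α = 8): (8−12)(8−9)(8−3)(8−2) = (−4)·(−1)·5·6 = 120 ≡ 3, so v_1 = 3^{−1} = 9 (mod 13).
  i = 2 (α = 12): (12−8)(12−9)(12−3)(12−2) = 4·3·9·10 = 1080 ≡ 1, so v_2 = 1^{−1} = 1 (mod 13).
  i = 3 (α = 9): (9−8)(9−12)(9−3)(9−2) = 1·(−3)·6·7 = −126 ≡ 4, so v_3 = 4^{−1} = 10 (mod 13).
  i = 4 (α = 3): (3−8)(3−12)(3−9)(3−2) = (−5)·(−9)·(−6)·1 = −270 ≡ 3, so v_4 = 3^{−1} = 9 (mod 13).
  i = 5 (α = 2): (2−8)(2−12)(2−9)(2−3) = (−6)·(−10)·(−7)·(−1) = 420 ≡ 4, so v_5 = 4^{−1} = 10 (mod 13).
  v = [9, 1, 10, 9, 10].
Step 2: syndromes of r = [5, 5, 0, 3, 10] (all sums mod 13).
  S_0 = Σ v_i r_i = 9·5 + 1·5 + 10·0 + 9·3 + 10·10 = 177 ≡ 8.
  S_1 = Σ v_i α_i r_i = 9·8·5 + 1·12·5 + 10·9·0 + 9·3·3 + 10·2·10 = 701 ≡ 12.
  α_i^2 mod 13 = [12, 1, 3, 9, 4].
  S_2 = Σ v_i α_i^2 r_i = 9·12·5 + 1·1·5 + 10·3·0 + 9·9·3 + 10·4·10 = 1188 ≡ 5.
  S = (8, 12, 5) ≠ 0, so r is not a codeword (an error is present).
Step 3: locate the error. For a single error e at position i, S_ℓ = v_i·e·α_i^ℓ, so α_err = S_1/S_0.
  S_0^{−1} = 8^{−1} = 5 (mod 13), so α_err = 12·5 = 60 ≡ 8 = α_1. Error position i = 1.
  Consistency check: S_2/S_1 = 5·12 = 60 ≡ 8 = α_err ✓ (single-error assumption holds).
Step 4: error magnitude e = S_0/v_1 = S_0·∏_{j≠1}(α_1 − α_j) = 8·3 = 24 ≡ 11 (mod 13).
Step 5: correct position 1: c_1 = r_1 − e = 5 − 11 ≡ 7 (mod 13). Hence c = [7, 5, 0, 3, 10].
  Check: interpolating c through the α_i gives m(x) = 11 + 6·x (degree < 2) with m(α_i) = c_i for every i, so c is indeed a codeword.


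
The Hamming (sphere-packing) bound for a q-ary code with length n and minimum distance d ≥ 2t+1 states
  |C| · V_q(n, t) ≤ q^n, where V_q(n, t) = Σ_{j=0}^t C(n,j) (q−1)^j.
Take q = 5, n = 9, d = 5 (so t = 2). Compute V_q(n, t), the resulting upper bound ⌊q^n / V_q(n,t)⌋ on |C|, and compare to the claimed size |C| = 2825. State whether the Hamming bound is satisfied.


V_q(n, t) = 613, q^n = 1953125, Hamming bound = 3186, |C| = 2825 ≤ bound (satisfied).

Step 1: Compute V_q(n, t) = Σ_{j=0}^2 C(n, j) (q−1)^j.
  j = 0: C(9,0)·(4)^0 = 1·1 = 1.
  j = 1: C(9,1)·(4)^1 = 9·4 = 36.
  j = 2: C(9,2)·(4)^2 = 36·16 = 576.
  V_q(n, t) = 1 + 36 + 576 = 613.
Step 2: q^n = 5^9 = 1953125.
Step 3: Hamming bound ⌊q^n / V_q(n,t)⌋ = ⌊1953125/613⌋ = 3186.
Step 4: Compare |C| = 2825 to 3186: satisfied.
The claimed |C| lies below the Hamming bound.


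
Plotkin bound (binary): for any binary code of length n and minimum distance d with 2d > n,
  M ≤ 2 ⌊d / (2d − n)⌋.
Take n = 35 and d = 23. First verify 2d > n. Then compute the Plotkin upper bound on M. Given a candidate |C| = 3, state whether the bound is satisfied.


Plotkin bound M ≤ 4; given |C| = 3 ≤ bound (satisfied).

Check applicability: 2d = 46, n = 35.
2d − n = 11 > 0, so Plotkin applies.
Compute d/(2d−n) = 23/11 ≈ 2.0909.
⌊d/(2d−n)⌋ = 2.
Plotkin bound: M ≤ 2·2 = 4.
Given |C| = 3, check: satisfied.
This |C| is below the Plotkin bound.


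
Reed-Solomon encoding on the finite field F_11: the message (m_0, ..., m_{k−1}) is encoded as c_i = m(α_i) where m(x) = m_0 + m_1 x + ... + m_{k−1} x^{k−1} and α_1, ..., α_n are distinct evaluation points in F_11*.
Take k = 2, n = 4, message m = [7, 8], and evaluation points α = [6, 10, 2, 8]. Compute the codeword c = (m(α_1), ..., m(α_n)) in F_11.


c = [0, 10, 1, 5]

Message polynomial: m(x) = 7 + 8·x (mod 11).
For each evaluation point α_i, compute m(α_i) mod 11:
  α_1 = 6: Horner steps 8 → 0, so m(6) = 0.
  α_2 = 10: Horner steps 8 → 10, so m(10) = 10.
  α_3 = 2: Horner steps 8 → 1, so m(2) = 1.
  α_4 = 8: Horner steps 8 → 5, so m(8) = 5.
Codeword c = [0, 10, 1, 5] ∈ F_11^4.


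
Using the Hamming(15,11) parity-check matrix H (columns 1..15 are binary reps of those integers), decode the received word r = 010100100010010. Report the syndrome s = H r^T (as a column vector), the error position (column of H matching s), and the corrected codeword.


s = (0, 1, 0, 0)^T, error position = 4, corrected codeword c = 010000100010010

Compute s = H r^T mod 2 one row at a time:
  s_1 = 0 + 0 + 0 + 1 + 0 + 0 + 1 + 0 = 2 ≡ 0 (mod 2).
  s_2 = 1 + 0 + 0 + 1 + 0 + 0 + 1 + 0 = 3 ≡ 1 (mod 2).
  s_3 = 1 + 0 + 0 + 1 + 0 + 1 + 1 + 0 = 4 ≡ 0 (mod 2).
  s_4 = 0 + 0 + 0 + 1 + 0 + 1 + 0 + 0 = 2 ≡ 0 (mod 2).
s = (0, 1, 0, 0)^T — this equals column 4 of H (binary 0100), so error is at position 4.
Correct: flip bit 4 of r = 010100100010010 to get c = 010000100010010.


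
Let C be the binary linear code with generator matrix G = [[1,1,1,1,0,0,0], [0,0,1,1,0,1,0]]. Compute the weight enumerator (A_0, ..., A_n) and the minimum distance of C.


Weight distribution: A_0 = 1, A_3 = 2, A_4 = 1. Minimum distance d = 3.

Enumerate all 2^2 = 4 messages m ∈ F_2^2.
For each, compute codeword c = mG in F_2^7, then tally its weight.
  m = 00 → c = 0000000, weight = 0.
  m = 10 → c = 1111000, weight = 4.
  m = 01 → c = 0011010, weight = 3.
  m = 11 → c = 1100010, weight = 3.
Tally weights:
  weight 0: 1 codewords.
  weight 3: 2 codewords.
  weight 4: 1 codewords.
Minimum distance d = smallest w > 0 with A_w > 0 = 3.
Sanity: Σ A_w = 4 = 2^2 = 4 ✓.


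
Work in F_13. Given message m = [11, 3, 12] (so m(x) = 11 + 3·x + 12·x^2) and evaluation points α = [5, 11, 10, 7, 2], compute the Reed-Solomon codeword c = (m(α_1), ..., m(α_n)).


c = [1, 1, 6, 9, 0]

Message polynomial: m(x) = 11 + 3·x + 12·x^2 (mod 13).
For each evaluation point α_i, compute m(α_i) mod 13:
  α_1 = 5: Horner steps 12 → 11 → 1, so m(5) = 1.
  α_2 = 11: Horner steps 12 → 5 → 1, so m(11) = 1.
  α_3 = 10: Horner steps 12 → 6 → 6, so m(10) = 6.
  α_4 = 7: Horner steps 12 → 9 → 9, so m(7) = 9.
  α_5 = 2: Horner steps 12 → 1 → 0, so m(2) = 0.
Codeword c = [1, 1, 6, 9, 0] ∈ F_13^5.


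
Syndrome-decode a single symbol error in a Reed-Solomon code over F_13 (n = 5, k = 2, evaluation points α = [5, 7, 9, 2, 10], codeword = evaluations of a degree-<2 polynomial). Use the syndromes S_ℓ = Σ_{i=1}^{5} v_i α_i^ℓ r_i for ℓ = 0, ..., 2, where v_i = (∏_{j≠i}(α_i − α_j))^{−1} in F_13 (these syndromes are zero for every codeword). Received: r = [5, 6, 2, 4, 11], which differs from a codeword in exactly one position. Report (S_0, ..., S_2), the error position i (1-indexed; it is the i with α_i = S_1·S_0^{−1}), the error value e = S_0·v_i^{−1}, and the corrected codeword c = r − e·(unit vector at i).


S = (6, 3, 8), error at position 2, error magnitude e = 9, c = [5, 10, 2, 4, 11].

Step 1: column multipliers v_i = (∏_{j≠i}(α_i − α_j))^{−1} mod 13.
  i = 1 (α = 5): (5−7)(5−9)(5−2)(5−10) = (−2)·(−4)·3·(−5) = −120 ≡ 10, so v_1 = 10^{−1} = 4 (mod 13).
  i = 2 (α = 7): (7−5)(7−9)(7−2)(7−10) = 2·(−2)·5·(−3) = 60 ≡ 8, so v_2 = 8^{−1} = 5 (mod 13).
  i = 3 (α = 9): (9−5)(9−7)(9−2)(9−10) = 4·2·7·(−1) = −56 ≡ 9, so v_3 = 9^{−1} = 3 (mod 13).
  i = 4 (α = 2): (2−5)(2−7)(2−9)(2−10) = (−3)·(−5)·(−7)·(−8) = 840 ≡ 8, so v_4 = 8^{−1} = 5 (mod 13).
  i = 5 (α = 10): (10−5)(10−7)(10−9)(10−2) = 5·3·1·8 = 120 ≡ 3, so v_5 = 3^{−1} = 9 (mod 13).
  v = [4, 5, 3, 5, 9].
Step 2: syndromes of r = [5, 6, 2, 4, 11] (all sums mod 13).
  S_0 = Σ v_i r_i = 4·5 + 5·6 + 3·2 + 5·4 + 9·11 = 175 ≡ 6.
  S_1 = Σ v_i α_i r_i = 4·5·5 + 5·7·6 + 3·9·2 + 5·2·4 + 9·10·11 = 1394 ≡ 3.
  α_i^2 mod 13 = [12, 10, 3, 4, 9].
  S_2 = Σ v_i α_i^2 r_i = 4·12·5 + 5·10·6 + 3·3·2 + 5·4·4 + 9·9·11 = 1529 ≡ 8.
  S = (6, 3, 8) ≠ 0, so r is not a codeword (an error is present).
Step 3: locate the error. For a single error e at position i, S_ℓ = v_i·e·α_i^ℓ, so α_err = S_1/S_0.
  S_0^{−1} = 6^{−1} = 11 (mod 13), so α_err = 3·11 = 33 ≡ 7 = α_2. Error position i = 2.
  Consistency check: S_2/S_1 = 8·9 = 72 ≡ 7 = α_err ✓ (single-error assumption holds).
Step 4: error magnitude e = S_0/v_2 = S_0·∏_{j≠2}(α_2 − α_j) = 6·8 = 48 ≡ 9 (mod 13).
Step 5: correct position 2: c_2 = r_2 − e = 6 − 9 ≡ 10 (mod 13). Hence c = [5, 10, 2, 4, 11].
  Check: interpolating c through the α_i gives m(x) = 12 + 9·x (degree < 2) with m(α_i) = c_i for every i, so c is indeed a codeword.


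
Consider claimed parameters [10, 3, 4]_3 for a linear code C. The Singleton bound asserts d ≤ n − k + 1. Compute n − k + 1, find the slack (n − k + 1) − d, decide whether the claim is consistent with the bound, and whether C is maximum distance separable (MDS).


Singleton RHS = n − k + 1 = 8, slack = 4, bound satisfied, not MDS.

Singleton bound: d ≤ n − k + 1.
Here n = 10, k = 3, so n − k + 1 = 8.
Given d = 4, check d ≤ 8: YES.
Slack = (n − k + 1) − d = 4.
The code is NOT MDS (slack = 4 > 0).
Description: the claimed parameters are [10, 3, 4]_3; such a code would be non-MDS.


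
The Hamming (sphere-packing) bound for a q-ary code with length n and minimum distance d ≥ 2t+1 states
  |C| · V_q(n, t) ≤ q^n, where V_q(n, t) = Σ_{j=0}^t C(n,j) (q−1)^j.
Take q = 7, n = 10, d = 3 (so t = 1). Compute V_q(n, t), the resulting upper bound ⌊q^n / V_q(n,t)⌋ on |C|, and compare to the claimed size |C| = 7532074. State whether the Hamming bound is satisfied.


V_q(n, t) = 61, q^n = 282475249, Hamming bound = 4630741, |C| = 7532074 > bound (violated).

Step 1: Compute V_q(n, t) = Σ_{j=0}^1 C(n, j) (q−1)^j.
  j = 0: C(10,0)·(6)^0 = 1·1 = 1.
  j = 1: C(10,1)·(6)^1 = 10·6 = 60.
  V_q(n, t) = 1 + 60 = 61.
Step 2: q^n = 7^10 = 282475249.
Step 3: Hamming bound ⌊q^n / V_q(n,t)⌋ = ⌊282475249/61⌋ = 4630741.
Step 4: Compare |C| = 7532074 to 4630741: violated.
The claimed |C| lies above the Hamming bound, so no 7-ary code of length 10 with d ≥ 3 can have 7532074 codewords.


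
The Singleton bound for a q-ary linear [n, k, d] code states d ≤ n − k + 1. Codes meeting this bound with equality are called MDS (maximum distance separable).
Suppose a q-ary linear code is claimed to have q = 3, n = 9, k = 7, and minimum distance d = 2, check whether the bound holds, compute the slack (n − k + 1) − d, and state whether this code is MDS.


Singleton RHS = n − k + 1 = 3, slack = 1, bound satisfied, not MDS.

Singleton bound: d ≤ n − k + 1.
Here n = 9, k = 7, so n − k + 1 = 3.
Given d = 2, check d ≤ 3: YES.
Slack = (n − k + 1) − d = 1.
The code is NOT MDS (slack = 1 > 0).
Description: the claimed parameters are [9, 7, 2]_3; such a code would be non-MDS.


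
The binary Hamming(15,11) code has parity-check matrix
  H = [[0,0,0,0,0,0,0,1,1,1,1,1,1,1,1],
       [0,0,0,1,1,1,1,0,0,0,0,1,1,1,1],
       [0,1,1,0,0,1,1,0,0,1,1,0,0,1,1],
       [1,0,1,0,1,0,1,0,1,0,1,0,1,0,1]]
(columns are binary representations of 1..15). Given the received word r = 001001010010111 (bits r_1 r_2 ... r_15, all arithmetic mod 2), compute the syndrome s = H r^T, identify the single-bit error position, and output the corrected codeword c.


s = (1, 0, 1, 0)^T, error position = 10, corrected codeword c = 001001010110111

Compute s = H r^T mod 2 one row at a time:
  s_1 = 1 + 0 + 0 + 1 + 0 + 1 + 1 + 1 = 5 ≡ 1 (mod 2).
  s_2 = 0 + 0 + 1 + 0 + 0 + 1 + 1 + 1 = 4 ≡ 0 (mod 2).
  s_3 = 0 + 1 + 1 + 0 + 0 + 1 + 1 + 1 = 5 ≡ 1 (mod 2).
  s_4 = 0 + 1 + 0 + 0 + 0 + 1 + 1 + 1 = 4 ≡ 0 (mod 2).
s = (1, 0, 1, 0)^T — this equals column 10 of H (binary 1010), so error is at position 10.
Correct: flip bit 10 of r = 001001010010111 to get c = 001001010110111.


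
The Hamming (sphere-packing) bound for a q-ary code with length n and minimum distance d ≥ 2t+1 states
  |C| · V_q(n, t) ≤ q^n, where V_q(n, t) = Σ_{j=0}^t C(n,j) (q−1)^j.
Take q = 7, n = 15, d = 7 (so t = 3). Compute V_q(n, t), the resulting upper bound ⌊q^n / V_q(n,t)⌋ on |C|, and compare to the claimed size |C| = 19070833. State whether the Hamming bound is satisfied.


V_q(n, t) = 102151, q^n = 4747561509943, Hamming bound = 46475918, |C| = 19070833 ≤ bound (satisfied).

Step 1: Compute V_q(n, t) = Σ_{j=0}^3 C(n, j) (q−1)^j.
  j = 0: C(15,0)·(6)^0 = 1·1 = 1.
  j = 1: C(15,1)·(6)^1 = 15·6 = 90.
  j = 2: C(15,2)·(6)^2 = 105·36 = 3780.
  j = 3: C(15,3)·(6)^3 = 455·216 = 98280.
  V_q(n, t) = 1 + 90 + 3780 + 98280 = 102151.
Step 2: q^n = 7^15 = 4747561509943.
Step 3: Hamming bound ⌊q^n / V_q(n,t)⌋ = ⌊4747561509943/102151⌋ = 46475918.
Step 4: Compare |C| = 19070833 to 46475918: satisfied.
The claimed |C| lies below the Hamming bound.


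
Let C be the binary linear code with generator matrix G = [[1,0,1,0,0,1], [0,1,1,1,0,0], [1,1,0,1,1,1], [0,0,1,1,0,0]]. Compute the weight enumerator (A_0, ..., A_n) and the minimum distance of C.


Weight distribution: A_0 = 1, A_1 = 2, A_2 = 2, A_3 = 4, A_4 = 5, A_5 = 2. Minimum distance d = 1.

Enumerate all 2^4 = 16 messages m ∈ F_2^4.
For each, compute codeword c = mG in F_2^6, then tally its weight.
  m = 0000 → c = 000000, weight = 0.
  m = 1000 → c = 101001, weight = 3.
  m = 0100 → c = 011100, weight = 3.
  m = 1100 → c = 110101, weight = 4.
  m = 0010 → c = 110111, weight = 5.
  m = 1010 → c = 011110, weight = 4.
  m = 0110 → c = 101011, weight = 4.
  m = 1110 → c = 000010, weight = 1.
  m = 0001 → c = 001100, weight = 2.
  m = 1001 → c = 100101, weight = 3.
  m = 0101 → c = 010000, weight = 1.
  m = 1101 → c = 111001, weight = 4.
  m = 0011 → c = 111011, weight = 5.
  m = 1011 → c = 010010, weight = 2.
  m = 0111 → c = 100111, weight = 4.
  m = 1111 → c = 001110, weight = 3.
Tally weights:
  weight 0: 1 codewords.
  weight 1: 2 codewords.
  weight 2: 2 codewords.
  weight 3: 4 codewords.
  weight 4: 5 codewords.
  weight 5: 2 codewords.
Minimum distance d = smallest w > 0 with A_w > 0 = 1.
Sanity: Σ A_w = 16 = 2^4 = 16 ✓.


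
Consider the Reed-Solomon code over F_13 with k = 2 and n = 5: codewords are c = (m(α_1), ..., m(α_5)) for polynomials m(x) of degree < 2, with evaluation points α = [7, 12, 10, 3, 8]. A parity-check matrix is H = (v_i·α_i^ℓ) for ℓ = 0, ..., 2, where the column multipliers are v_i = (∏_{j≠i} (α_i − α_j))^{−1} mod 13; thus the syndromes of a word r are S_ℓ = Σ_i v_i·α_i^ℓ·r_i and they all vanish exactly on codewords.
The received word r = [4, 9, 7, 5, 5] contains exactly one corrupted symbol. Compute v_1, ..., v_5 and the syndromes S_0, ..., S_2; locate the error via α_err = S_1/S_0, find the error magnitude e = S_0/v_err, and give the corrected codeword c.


S = (8, 11, 7), error at position 4, error magnitude e = 5, c = [4, 9, 7, 0, 5].

Step 1: column multipliers v_i = (∏_{j≠i}(α_i − α_j))^{−1} mod 13.
  i = 1 (α = 7): (7−12)(7−10)(7−3)(7−8) = (−5)·(−3)·4·(−1) = −60 ≡ 5, so v_1 = 5^{−1} = 8 (mod 13).
  i = 2 (α = 12): (12−7)(12−10)(12−3)(12−8) = 5·2·9·4 = 360 ≡ 9, so v_2 = 9^{−1} = 3 (mod 13).
  i = 3 (α = 10): (10−7)(10−12)(10−3)(10−8) = 3·(−2)·7·2 = −84 ≡ 7, so v_3 = 7^{−1} = 2 (mod 13).
  i = 4 (α = 3): (3−7)(3−12)(3−10)(3−8) = (−4)·(−9)·(−7)·(−5) = 1260 ≡ 12, so v_4 = 12^{−1} = 12 (mod 13).
  i = 5 (α = 8): (8−7)(8−12)(8−10)(8−3) = 1·(−4)·(−2)·5 = 40 ≡ 1, so v_5 = 1^{−1} = 1 (mod 13).
  v = [8, 3, 2, 12, 1].
Step 2: syndromes of r = [4, 9, 7, 5, 5] (all sums mod 13).
  S_0 = Σ v_i r_i = 8·4 + 3·9 + 2·7 + 12·5 + 1·5 = 138 ≡ 8.
  S_1 = Σ v_i α_i r_i = 8·7·4 + 3·12·9 + 2·10·7 + 12·3·5 + 1·8·5 = 908 ≡ 11.
  α_i^2 mod 13 = [10, 1, 9, 9, 12].
  S_2 = Σ v_i α_i^2 r_i = 8·10·4 + 3·1·9 + 2·9·7 + 12·9·5 + 1·12·5 = 1073 ≡ 7.
  S = (8, 11, 7) ≠ 0, so r is not a codeword (an error is present).
Step 3: locate the error. For a single error e at position i, S_ℓ = v_i·e·α_i^ℓ, so α_err = S_1/S_0.
  S_0^{−1} = 8^{−1} = 5 (mod 13), so α_err = 11·5 = 55 ≡ 3 = α_4. Error position i = 4.
  Consistency check: S_2/S_1 = 7·6 = 42 ≡ 3 = α_err ✓ (single-error assumption holds).
Step 4: error magnitude e = S_0/v_4 = S_0·∏_{j≠4}(α_4 − α_j) = 8·12 = 96 ≡ 5 (mod 13).
Step 5: correct position 4: c_4 = r_4 − e = 5 − 5 ≡ 0 (mod 13). Hence c = [4, 9, 7, 0, 5].
  Check: interpolating c through the α_i gives m(x) = 10 + 1·x (degree < 2) with m(α_i) = c_i for every i, so c is indeed a codeword.


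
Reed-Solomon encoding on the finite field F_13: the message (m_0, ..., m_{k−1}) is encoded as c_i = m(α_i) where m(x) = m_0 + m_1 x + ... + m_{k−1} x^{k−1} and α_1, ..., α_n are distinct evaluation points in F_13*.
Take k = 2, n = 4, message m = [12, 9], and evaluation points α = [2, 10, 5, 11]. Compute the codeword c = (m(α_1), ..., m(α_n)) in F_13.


c = [4, 11, 5, 7]

Message polynomial: m(x) = 12 + 9·x (mod 13).
For each evaluation point α_i, compute m(α_i) mod 13:
  α_1 = 2: Horner steps 9 → 4, so m(2) = 4.
  α_2 = 10: Horner steps 9 → 11, so m(10) = 11.
  α_3 = 5: Horner steps 9 → 5, so m(5) = 5.
  α_4 = 11: Horner steps 9 → 7, so m(11) = 7.
Codeword c = [4, 11, 5, 7] ∈ F_13^4.


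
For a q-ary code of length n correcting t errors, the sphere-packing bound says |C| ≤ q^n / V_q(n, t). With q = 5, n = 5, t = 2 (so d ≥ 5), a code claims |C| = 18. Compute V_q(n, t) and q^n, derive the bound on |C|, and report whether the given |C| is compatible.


V_q(n, t) = 181, q^n = 3125, Hamming bound = 17, |C| = 18 > bound (violated).

Step 1: Compute V_q(n, t) = Σ_{j=0}^2 C(n, j) (q−1)^j.
  j = 0: C(5,0)·(4)^0 = 1·1 = 1.
  j = 1: C(5,1)·(4)^1 = 5·4 = 20.
  j = 2: C(5,2)·(4)^2 = 10·16 = 160.
  V_q(n, t) = 1 + 20 + 160 = 181.
Step 2: q^n = 5^5 = 3125.
Step 3: Hamming bound ⌊q^n / V_q(n,t)⌋ = ⌊3125/181⌋ = 17.
Step 4: Compare |C| = 18 to 17: violated.
The claimed |C| lies above the Hamming bound, so no 5-ary code of length 5 with d ≥ 5 can have 18 codewords.


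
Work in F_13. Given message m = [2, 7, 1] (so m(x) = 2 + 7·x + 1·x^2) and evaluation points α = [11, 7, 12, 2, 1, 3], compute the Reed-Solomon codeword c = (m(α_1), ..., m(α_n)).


c = [5, 9, 9, 7, 10, 6]

Message polynomial: m(x) = 2 + 7·x + 1·x^2 (mod 13).
For each evaluation point α_i, compute m(α_i) mod 13:
  α_1 = 11: Horner steps 1 → 5 → 5, so m(11) = 5.
  α_2 = 7: Horner steps 1 → 1 → 9, so m(7) = 9.
  α_3 = 12: Horner steps 1 → 6 → 9, so m(12) = 9.
  α_4 = 2: Horner steps 1 → 9 → 7, so m(2) = 7.
  α_5 = 1: Horner steps 1 → 8 → 10, so m(1) = 10.
  α_6 = 3: Horner steps 1 → 10 → 6, so m(3) = 6.
Codeword c = [5, 9, 9, 7, 10, 6] ∈ F_13^6.


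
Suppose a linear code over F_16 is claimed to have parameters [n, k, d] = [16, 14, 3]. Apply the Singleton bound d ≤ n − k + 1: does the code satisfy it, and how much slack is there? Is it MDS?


Singleton RHS = n − k + 1 = 3, slack = 0, bound satisfied, MDS.

Singleton bound: d ≤ n − k + 1.
Here n = 16, k = 14, so n − k + 1 = 3.
Given d = 3, check d ≤ 3: YES.
Slack = (n − k + 1) − d = 0.
The code is MDS (slack = 0).
Description: the claimed parameters are [16, 14, 3]_16; such a code would be MDS (meets Singleton bound).


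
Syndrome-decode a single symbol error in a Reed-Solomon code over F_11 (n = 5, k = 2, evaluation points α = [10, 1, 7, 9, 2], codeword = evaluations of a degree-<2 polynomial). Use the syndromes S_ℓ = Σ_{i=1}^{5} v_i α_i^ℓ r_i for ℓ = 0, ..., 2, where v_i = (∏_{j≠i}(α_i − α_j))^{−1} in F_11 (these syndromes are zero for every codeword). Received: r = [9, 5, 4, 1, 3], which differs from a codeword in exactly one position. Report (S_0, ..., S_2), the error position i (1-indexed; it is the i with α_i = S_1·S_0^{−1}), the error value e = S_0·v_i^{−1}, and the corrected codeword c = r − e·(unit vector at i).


S = (5, 1, 9), error at position 4, error magnitude e = 1, c = [9, 5, 4, 0, 3].

Step 1: column multipliers v_i = (∏_{j≠i}(α_i − α_j))^{−1} mod 11.
  i = 1 (α = 10): (10−1)(10−7)(10−9)(10−2) = 9·3·1·8 = 216 ≡ 7, so v_1 = 7^{−1} = 8 (mod 11).
  i = 2 (α = 1): (1−10)(1−7)(1−9)(1−2) = (−9)·(−6)·(−8)·(−1) = 432 ≡ 3, so v_2 = 3^{−1} = 4 (mod 11).
  i = 3 (α = 7): (7−10)(7−1)(7−9)(7−2) = (−3)·6·(−2)·5 = 180 ≡ 4, so v_3 = 4^{−1} = 3 (mod 11).
  i = 4 (α = 9): (9−10)(9−1)(9−7)(9−2) = (−1)·8·2·7 = −112 ≡ 9, so v_4 = 9^{−1} = 5 (mod 11).
  i = 5 (α = 2): (2−10)(2−1)(2−7)(2−9) = (−8)·1·(−5)·(−7) = −280 ≡ 6, so v_5 = 6^{−1} = 2 (mod 11).
  v = [8, 4, 3, 5, 2].
Step 2: syndromes of r = [9, 5, 4, 1, 3] (all sums mod 11).
  S_0 = Σ v_i r_i = 8·9 + 4·5 + 3·4 + 5·1 + 2·3 = 115 ≡ 5.
  S_1 = Σ v_i α_i r_i = 8·10·9 + 4·1·5 + 3·7·4 + 5·9·1 + 2·2·3 = 881 ≡ 1.
  α_i^2 mod 11 = [1, 1, 5, 4, 4].
  S_2 = Σ v_i α_i^2 r_i = 8·1·9 + 4·1·5 + 3·5·4 + 5·4·1 + 2·4·3 = 196 ≡ 9.
  S = (5, 1, 9) ≠ 0, so r is not a codeword (an error is present).
Step 3: locate the error. For a single error e at position i, S_ℓ = v_i·e·α_i^ℓ, so α_err = S_1/S_0.
  S_0^{−1} = 5^{−1} = 9 (mod 11), so α_err = 1·9 = 9 ≡ 9 = α_4. Error position i = 4.
  Consistency check: S_2/S_1 = 9·1 = 9 ≡ 9 = α_err ✓ (single-error assumption holds).
Step 4: error magnitude e = S_0/v_4 = S_0·∏_{j≠4}(α_4 − α_j) = 5·9 = 45 ≡ 1 (mod 11).
Step 5: correct position 4: c_4 = r_4 − e = 1 − 1 ≡ 0 (mod 11). Hence c = [9, 5, 4, 0, 3].
  Check: interpolating c through the α_i gives m(x) = 7 + 9·x (degree < 2) with m(α_i) = c_i for every i, so c is indeed a codeword.


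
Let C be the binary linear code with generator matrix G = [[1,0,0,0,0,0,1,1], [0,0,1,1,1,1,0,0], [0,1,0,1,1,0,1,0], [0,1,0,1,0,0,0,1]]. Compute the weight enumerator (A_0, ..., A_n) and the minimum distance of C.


Weight distribution: A_0 = 1, A_2 = 1, A_3 = 3, A_4 = 5, A_5 = 4, A_6 = 1, A_7 = 1. Minimum distance d = 2.

Enumerate all 2^4 = 16 messages m ∈ F_2^4.
For each, compute codeword c = mG in F_2^8, then tally its weight.
  m = 0000 → c = 00000000, weight = 0.
  m = 1000 → c = 10000011, weight = 3.
  m = 0100 → c = 00111100, weight = 4.
  m = 1100 → c = 10111111, weight = 7.
  m = 0010 → c = 01011010, weight = 4.
  m = 1010 → c = 11011001, weight = 5.
  m = 0110 → c = 01100110, weight = 4.
  m = 1110 → c = 11100101, weight = 5.
  m = 0001 → c = 01010001, weight = 3.
  m = 1001 → c = 11010010, weight = 4.
  m = 0101 → c = 01101101, weight = 5.
  m = 1101 → c = 11101110, weight = 6.
  m = 0011 → c = 00001011, weight = 3.
  m = 1011 → c = 10001000, weight = 2.
  m = 0111 → c = 00110111, weight = 5.
  m = 1111 → c = 10110100, weight = 4.
Tally weights:
  weight 0: 1 codewords.
  weight 2: 1 codewords.
  weight 3: 3 codewords.
  weight 4: 5 codewords.
  weight 5: 4 codewords.
  weight 6: 1 codewords.
  weight 7: 1 codewords.
Minimum distance d = smallest w > 0 with A_w > 0 = 2.
Sanity: Σ A_w = 16 = 2^4 = 16 ✓.


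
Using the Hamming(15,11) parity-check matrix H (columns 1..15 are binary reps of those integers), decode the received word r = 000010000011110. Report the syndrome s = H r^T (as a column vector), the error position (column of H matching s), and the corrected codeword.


s = (0, 0, 0, 1)^T, error position = 1, corrected codeword c = 100010000011110

Compute s = H r^T mod 2 one row at a time:
  s_1 = 0 + 0 + 0 + 1 + 1 + 1 + 1 + 0 = 4 ≡ 0 (mod 2).
  s_2 = 0 + 1 + 0 + 0 + 1 + 1 + 1 + 0 = 4 ≡ 0 (mod 2).
  s_3 = 0 + 0 + 0 + 0 + 0 + 1 + 1 + 0 = 2 ≡ 0 (mod 2).
  s_4 = 0 + 0 + 1 + 0 + 0 + 1 + 1 + 0 = 3 ≡ 1 (mod 2).
s = (0, 0, 0, 1)^T — this equals column 1 of H (binary 0001), so error is at position 1.
Correct: flip bit 1 of r = 000010000011110 to get c = 100010000011110.


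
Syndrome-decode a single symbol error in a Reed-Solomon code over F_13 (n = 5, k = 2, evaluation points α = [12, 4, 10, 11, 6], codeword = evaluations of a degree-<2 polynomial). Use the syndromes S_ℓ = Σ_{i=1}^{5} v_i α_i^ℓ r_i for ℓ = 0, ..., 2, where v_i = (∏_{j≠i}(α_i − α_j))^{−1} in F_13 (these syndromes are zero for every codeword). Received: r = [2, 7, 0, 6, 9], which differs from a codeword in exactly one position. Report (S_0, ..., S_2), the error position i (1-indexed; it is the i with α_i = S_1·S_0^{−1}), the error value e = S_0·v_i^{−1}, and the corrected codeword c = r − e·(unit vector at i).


S = (11, 4, 5), error at position 4, error magnitude e = 5, c = [2, 7, 0, 1, 9].

Step 1: column multipliers v_i = (∏_{j≠i}(α_i − α_j))^{−1} mod 13.
  i = 1 (α = 12): (12−4)(12−10)(12−11)(12−6) = 8·2·1·6 = 96 ≡ 5, so v_1 = 5^{−1} = 8 (mod 13).
  i = 2 (α = 4): (4−12)(4−10)(4−11)(4−6) = (−8)·(−6)·(−7)·(−2) = 672 ≡ 9, so v_2 = 9^{−1} = 3 (mod 13).
  i = 3 (α = 10): (10−12)(10−4)(10−11)(10−6) = (−2)·6·(−1)·4 = 48 ≡ 9, so v_3 = 9^{−1} = 3 (mod 13).
  i = 4 (α = 11): (11−12)(11−4)(11−10)(11−6) = (−1)·7·1·5 = −35 ≡ 4, so v_4 = 4^{−1} = 10 (mod 13).
  i = 5 (α = 6): (6−12)(6−4)(6−10)(6−11) = (−6)·2·(−4)·(−5) = −240 ≡ 7, so v_5 = 7^{−1} = 2 (mod 13).
  v = [8, 3, 3, 10, 2].
Step 2: syndromes of r = [2, 7, 0, 6, 9] (all sums mod 13).
  S_0 = Σ v_i r_i = 8·2 + 3·7 + 3·0 + 10·6 + 2·9 = 115 ≡ 11.
  S_1 = Σ v_i α_i r_i = 8·12·2 + 3·4·7 + 3·10·0 + 10·11·6 + 2·6·9 = 1044 ≡ 4.
  α_i^2 mod 13 = [1, 3, 9, 4, 10].
  S_2 = Σ v_i α_i^2 r_i = 8·1·2 + 3·3·7 + 3·9·0 + 10·4·6 + 2·10·9 = 499 ≡ 5.
  S = (11, 4, 5) ≠ 0, so r is not a codeword (an error is present).
Step 3: locate the error. For a single error e at position i, S_ℓ = v_i·e·α_i^ℓ, so α_err = S_1/S_0.
  S_0^{−1} = 11^{−1} = 6 (mod 13), so α_err = 4·6 = 24 ≡ 11 = α_4. Error position i = 4.
  Consistency check: S_2/S_1 = 5·10 = 50 ≡ 11 = α_err ✓ (single-error assumption holds).
Step 4: error magnitude e = S_0/v_4 = S_0·∏_{j≠4}(α_4 − α_j) = 11·4 = 44 ≡ 5 (mod 13).
Step 5: correct position 4: c_4 = r_4 − e = 6 − 5 ≡ 1 (mod 13). Hence c = [2, 7, 0, 1, 9].
  Check: interpolating c through the α_i gives m(x) = 3 + 1·x (degree < 2) with m(α_i) = c_i for every i, so c is indeed a codeword.
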